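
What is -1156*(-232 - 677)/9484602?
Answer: 175134/1580767 ≈ 0.11079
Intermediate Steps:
-1156*(-232 - 677)/9484602 = -1156*(-909)*(1/9484602) = 1050804*(1/9484602) = 175134/1580767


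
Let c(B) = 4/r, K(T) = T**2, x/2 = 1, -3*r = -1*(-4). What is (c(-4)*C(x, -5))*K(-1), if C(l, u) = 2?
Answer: -6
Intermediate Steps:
r = -4/3 (r = -(-1)*(-4)/3 = -1/3*4 = -4/3 ≈ -1.3333)
x = 2 (x = 2*1 = 2)
c(B) = -3 (c(B) = 4/(-4/3) = 4*(-3/4) = -3)
(c(-4)*C(x, -5))*K(-1) = -3*2*(-1)**2 = -6*1 = -6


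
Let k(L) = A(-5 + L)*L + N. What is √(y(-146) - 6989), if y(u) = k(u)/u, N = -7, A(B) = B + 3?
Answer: I*√152131270/146 ≈ 84.48*I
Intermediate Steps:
A(B) = 3 + B
k(L) = -7 + L*(-2 + L) (k(L) = (3 + (-5 + L))*L - 7 = (-2 + L)*L - 7 = L*(-2 + L) - 7 = -7 + L*(-2 + L))
y(u) = (-7 + u*(-2 + u))/u
√(y(-146) - 6989) = √((-2 - 146 - 7/(-146)) - 6989) = √((-2 - 146 - 7*(-1/146)) - 6989) = √((-2 - 146 + 7/146) - 6989) = √(-21601/146 - 6989) = √(-1041995/146) = I*√152131270/146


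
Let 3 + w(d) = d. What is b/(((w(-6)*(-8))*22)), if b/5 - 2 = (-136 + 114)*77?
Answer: -235/44 ≈ -5.3409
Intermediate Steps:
w(d) = -3 + d
b = -8460 (b = 10 + 5*((-136 + 114)*77) = 10 + 5*(-22*77) = 10 + 5*(-1694) = 10 - 8470 = -8460)
b/(((w(-6)*(-8))*22)) = -8460*(-1/(176*(-3 - 6))) = -8460/(-9*(-8)*22) = -8460/(72*22) = -8460/1584 = -8460*1/1584 = -235/44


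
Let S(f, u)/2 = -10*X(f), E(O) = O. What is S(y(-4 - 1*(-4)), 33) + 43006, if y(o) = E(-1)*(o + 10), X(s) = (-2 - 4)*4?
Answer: 43486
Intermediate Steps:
X(s) = -24 (X(s) = -6*4 = -24)
y(o) = -10 - o (y(o) = -(o + 10) = -(10 + o) = -10 - o)
S(f, u) = 480 (S(f, u) = 2*(-10*(-24)) = 2*240 = 480)
S(y(-4 - 1*(-4)), 33) + 43006 = 480 + 43006 = 43486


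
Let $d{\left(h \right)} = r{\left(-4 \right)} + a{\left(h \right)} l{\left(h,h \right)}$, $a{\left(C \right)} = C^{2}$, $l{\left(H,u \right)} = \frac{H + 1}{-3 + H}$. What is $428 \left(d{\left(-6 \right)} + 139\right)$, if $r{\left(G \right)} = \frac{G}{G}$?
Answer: $68480$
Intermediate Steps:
$r{\left(G \right)} = 1$
$l{\left(H,u \right)} = \frac{1 + H}{-3 + H}$
$d{\left(h \right)} = 1 + \frac{h^{2} \left(1 + h\right)}{-3 + h}$ ($d{\left(h \right)} = 1 + h^{2} \frac{1 + h}{-3 + h} = 1 + \frac{h^{2} \left(1 + h\right)}{-3 + h}$)
$428 \left(d{\left(-6 \right)} + 139\right) = 428 \left(\frac{-3 - 6 + \left(-6\right)^{2} \left(1 - 6\right)}{-3 - 6} + 139\right) = 428 \left(\frac{-3 - 6 + 36 \left(-5\right)}{-9} + 139\right) = 428 \left(- \frac{-3 - 6 - 180}{9} + 139\right) = 428 \left(\left(- \frac{1}{9}\right) \left(-189\right) + 139\right) = 428 \left(21 + 139\right) = 428 \cdot 160 = 68480$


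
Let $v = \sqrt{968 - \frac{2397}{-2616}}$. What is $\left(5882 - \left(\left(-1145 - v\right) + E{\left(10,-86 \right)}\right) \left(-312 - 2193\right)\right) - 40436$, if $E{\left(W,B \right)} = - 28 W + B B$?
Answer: $14922801 - \frac{2505 \sqrt{184187110}}{436} \approx 1.4845 \cdot 10^{7}$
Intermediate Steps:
$E{\left(W,B \right)} = B^{2} - 28 W$ ($E{\left(W,B \right)} = - 28 W + B^{2} = B^{2} - 28 W$)
$v = \frac{\sqrt{184187110}}{436}$ ($v = \sqrt{968 - - \frac{799}{872}} = \sqrt{968 + \frac{799}{872}} = \sqrt{\frac{844895}{872}} = \frac{\sqrt{184187110}}{436} \approx 31.127$)
$\left(5882 - \left(\left(-1145 - v\right) + E{\left(10,-86 \right)}\right) \left(-312 - 2193\right)\right) - 40436 = \left(5882 - \left(\left(-1145 - \frac{\sqrt{184187110}}{436}\right) + \left(\left(-86\right)^{2} - 280\right)\right) \left(-312 - 2193\right)\right) - 40436 = \left(5882 - \left(\left(-1145 - \frac{\sqrt{184187110}}{436}\right) + \left(7396 - 280\right)\right) \left(-2505\right)\right) - 40436 = \left(5882 - \left(\left(-1145 - \frac{\sqrt{184187110}}{436}\right) + 7116\right) \left(-2505\right)\right) - 40436 = \left(5882 - \left(5971 - \frac{\sqrt{184187110}}{436}\right) \left(-2505\right)\right) - 40436 = \left(5882 - \left(-14957355 + \frac{2505 \sqrt{184187110}}{436}\right)\right) - 40436 = \left(5882 + \left(14957355 - \frac{2505 \sqrt{184187110}}{436}\right)\right) - 40436 = \left(14963237 - \frac{2505 \sqrt{184187110}}{436}\right) - 40436 = 14922801 - \frac{2505 \sqrt{184187110}}{436}$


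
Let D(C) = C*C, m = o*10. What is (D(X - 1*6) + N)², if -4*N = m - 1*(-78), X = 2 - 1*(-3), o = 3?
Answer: 676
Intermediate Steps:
X = 5 (X = 2 + 3 = 5)
m = 30 (m = 3*10 = 30)
D(C) = C²
N = -27 (N = -(30 - 1*(-78))/4 = -(30 + 78)/4 = -¼*108 = -27)
(D(X - 1*6) + N)² = ((5 - 1*6)² - 27)² = ((5 - 6)² - 27)² = ((-1)² - 27)² = (1 - 27)² = (-26)² = 676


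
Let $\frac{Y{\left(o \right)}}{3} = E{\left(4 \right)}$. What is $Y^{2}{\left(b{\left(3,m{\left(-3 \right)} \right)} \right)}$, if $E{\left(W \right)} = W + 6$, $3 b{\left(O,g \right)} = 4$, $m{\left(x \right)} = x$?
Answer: $900$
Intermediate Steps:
$b{\left(O,g \right)} = \frac{4}{3}$ ($b{\left(O,g \right)} = \frac{1}{3} \cdot 4 = \frac{4}{3}$)
$E{\left(W \right)} = 6 + W$
$Y{\left(o \right)} = 30$ ($Y{\left(o \right)} = 3 \left(6 + 4\right) = 3 \cdot 10 = 30$)
$Y^{2}{\left(b{\left(3,m{\left(-3 \right)} \right)} \right)} = 30^{2} = 900$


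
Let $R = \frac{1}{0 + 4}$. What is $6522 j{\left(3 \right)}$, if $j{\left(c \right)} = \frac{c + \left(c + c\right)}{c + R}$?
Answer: $\frac{234792}{13} \approx 18061.0$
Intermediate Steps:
$R = \frac{1}{4} \approx 0.25$
$j{\left(c \right)} = \frac{3 c}{\frac{1}{4} + c}$ ($j{\left(c \right)} = \frac{c + \left(c + c\right)}{c + \frac{1}{4}} = \frac{c + 2 c}{\frac{1}{4} + c} = \frac{3 c}{\frac{1}{4} + c}$)
$6522 j{\left(3 \right)} = 6522 \cdot 12 \cdot 3 \frac{1}{1 + 4 \cdot 3} = 6522 \cdot 12 \cdot 3 \frac{1}{1 + 12} = 6522 \cdot 12 \cdot 3 \cdot \frac{1}{13} = 6522 \cdot \frac{36}{13} = \frac{234792}{13}$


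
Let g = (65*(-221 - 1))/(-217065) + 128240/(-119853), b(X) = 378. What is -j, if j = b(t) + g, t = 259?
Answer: -653860001960/1734392763 ≈ -377.00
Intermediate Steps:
g = -1740462454/1734392763 (g = (65*(-222))*(-1/217065) + 128240*(-1/119853) = -14430*(-1/217065) - 128240/119853 = 962/14471 - 128240/119853 = -1740462454/1734392763 ≈ -1.0035)
j = 653860001960/1734392763 (j = 378 - 1740462454/1734392763 = 653860001960/1734392763 ≈ 377.00)
-j = -1*653860001960/1734392763 = -653860001960/1734392763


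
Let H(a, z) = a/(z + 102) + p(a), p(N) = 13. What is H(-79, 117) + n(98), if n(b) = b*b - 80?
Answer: 2088524/219 ≈ 9536.6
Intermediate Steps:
n(b) = -80 + b² (n(b) = b² - 80 = -80 + b²)
H(a, z) = 13 + a/(102 + z) (H(a, z) = a/(z + 102) + 13 = a/(102 + z) + 13 = 13 + a/(102 + z))
H(-79, 117) + n(98) = (1326 - 79 + 13*117)/(102 + 117) + (-80 + 98²) = (1326 - 79 + 1521)/219 + (-80 + 9604) = (1/219)*2768 + 9524 = 2768/219 + 9524 = 2088524/219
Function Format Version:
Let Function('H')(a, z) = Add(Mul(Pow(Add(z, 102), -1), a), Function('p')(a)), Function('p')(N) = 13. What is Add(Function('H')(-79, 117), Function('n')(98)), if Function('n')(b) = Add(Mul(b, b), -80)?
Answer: Rational(2088524, 219) ≈ 9536.6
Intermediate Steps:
Function('n')(b) = Add(-80, Pow(b, 2)) (Function('n')(b) = Add(Pow(b, 2), -80) = Add(-80, Pow(b, 2)))
Function('H')(a, z) = Add(13, Mul(a, Pow(Add(102, z), -1))) (Function('H')(a, z) = Add(Mul(Pow(Add(z, 102), -1), a), 13) = Add(Mul(Pow(Add(102, z), -1), a), 13) = Add(Mul(a, Pow(Add(102, z), -1)), 13) = Add(13, Mul(a, Pow(Add(102, z), -1))))
Add(Function('H')(-79, 117), Function('n')(98)) = Add(Mul(Pow(Add(102, 117), -1), Add(1326, -79, Mul(13, 117))), Add(-80, Pow(98, 2))) = Add(Mul(Pow(219, -1), Add(1326, -79, 1521)), Add(-80, 9604)) = Add(Mul(Rational(1, 219), 2768), 9524) = Add(Rational(2768, 219), 9524) = Rational(2088524, 219)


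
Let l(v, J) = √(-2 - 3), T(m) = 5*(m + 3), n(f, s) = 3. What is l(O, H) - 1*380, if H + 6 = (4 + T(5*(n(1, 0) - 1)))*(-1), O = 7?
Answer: -380 + I*√5 ≈ -380.0 + 2.2361*I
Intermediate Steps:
T(m) = 15 + 5*m (T(m) = 5*(3 + m) = 15 + 5*m)
H = -75 (H = -6 + (4 + (15 + 5*(5*(3 - 1))))*(-1) = -6 + (4 + (15 + 5*(5*2)))*(-1) = -6 + (4 + (15 + 5*10))*(-1) = -6 + (4 + (15 + 50))*(-1) = -6 + (4 + 65)*(-1) = -6 + 69*(-1) = -6 - 69 = -75)
l(v, J) = I*√5 (l(v, J) = √(-5) = I*√5)
l(O, H) - 1*380 = I*√5 - 1*380 = I*√5 - 380 = -380 + I*√5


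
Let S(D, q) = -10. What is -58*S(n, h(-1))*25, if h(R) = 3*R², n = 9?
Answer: 14500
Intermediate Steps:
-58*S(n, h(-1))*25 = -58*(-10)*25 = 580*25 = 14500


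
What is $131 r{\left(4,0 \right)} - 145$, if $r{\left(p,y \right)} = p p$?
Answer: $1951$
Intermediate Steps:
$r{\left(p,y \right)} = p^{2}$
$131 r{\left(4,0 \right)} - 145 = 131 \cdot 4^{2} - 145 = 131 \cdot 16 - 145 = 2096 - 145 = 1951$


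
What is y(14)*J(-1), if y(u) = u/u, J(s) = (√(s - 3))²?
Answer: -4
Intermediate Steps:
J(s) = -3 + s (J(s) = (√(-3 + s))² = -3 + s)
y(u) = 1
y(14)*J(-1) = 1*(-3 - 1) = 1*(-4) = -4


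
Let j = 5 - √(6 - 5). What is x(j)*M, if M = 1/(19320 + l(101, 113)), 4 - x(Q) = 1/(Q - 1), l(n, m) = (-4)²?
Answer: 11/58008 ≈ 0.00018963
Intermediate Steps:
l(n, m) = 16
j = 4 (j = 5 - √1 = 5 - 1*1 = 5 - 1 = 4)
x(Q) = 4 - 1/(-1 + Q) (x(Q) = 4 - 1/(Q - 1) = 4 - 1/(-1 + Q))
M = 1/19336 (M = 1/(19320 + 16) = 1/19336 ≈ 5.1717e-5)
x(j)*M = ((-5 + 4*4)/(-1 + 4))*(1/19336) = ((-5 + 16)/3)*(1/19336) = ((⅓)*11)*(1/19336) = (11/3)*(1/19336) = 11/58008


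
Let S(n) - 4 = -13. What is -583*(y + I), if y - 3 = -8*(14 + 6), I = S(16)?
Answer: 96778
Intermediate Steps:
S(n) = -9 (S(n) = 4 - 13 = -9)
I = -9
y = -157 (y = 3 - 8*(14 + 6) = 3 - 8*20 = 3 - 160 = -157)
-583*(y + I) = -583*(-157 - 9) = -583*(-166) = 96778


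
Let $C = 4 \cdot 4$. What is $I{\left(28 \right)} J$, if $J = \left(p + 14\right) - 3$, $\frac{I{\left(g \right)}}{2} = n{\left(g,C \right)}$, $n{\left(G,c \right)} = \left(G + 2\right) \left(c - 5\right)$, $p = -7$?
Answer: $2640$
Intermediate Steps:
$C = 16$
$n{\left(G,c \right)} = \left(-5 + c\right) \left(2 + G\right)$ ($n{\left(G,c \right)} = \left(2 + G\right) \left(-5 + c\right) = \left(-5 + c\right) \left(2 + G\right)$)
$I{\left(g \right)} = 44 + 22 g$ ($I{\left(g \right)} = 2 \left(-10 - 5 g + 2 \cdot 16 + g 16\right) = 2 \left(-10 - 5 g + 32 + 16 g\right) = 2 \left(22 + 11 g\right) = 44 + 22 g$)
$J = 4$ ($J = \left(-7 + 14\right) - 3 = 7 - 3 = 4$)
$I{\left(28 \right)} J = \left(44 + 22 \cdot 28\right) 4 = \left(44 + 616\right) 4 = 660 \cdot 4 = 2640$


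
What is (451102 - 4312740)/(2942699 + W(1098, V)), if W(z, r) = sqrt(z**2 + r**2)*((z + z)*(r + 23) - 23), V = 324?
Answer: 11363638280962/760949783638055579 - 52965462203676*sqrt(4045)/760949783638055579 ≈ -0.0044119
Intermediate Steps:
W(z, r) = sqrt(r**2 + z**2)*(-23 + 2*z*(23 + r)) (W(z, r) = sqrt(r**2 + z**2)*((2*z)*(23 + r) - 23) = sqrt(r**2 + z**2)*(2*z*(23 + r) - 23) = sqrt(r**2 + z**2)*(-23 + 2*z*(23 + r)))
(451102 - 4312740)/(2942699 + W(1098, V)) = (451102 - 4312740)/(2942699 + sqrt(324**2 + 1098**2)*(-23 + 46*1098 + 2*324*1098)) = -3861638/(2942699 + sqrt(104976 + 1205604)*(-23 + 50508 + 711504)) = -3861638/(2942699 + sqrt(1310580)*761989) = -3861638/(2942699 + (18*sqrt(4045))*761989) = -3861638/(2942699 + 13715802*sqrt(4045))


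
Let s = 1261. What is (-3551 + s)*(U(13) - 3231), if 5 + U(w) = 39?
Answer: 7321130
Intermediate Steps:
U(w) = 34 (U(w) = -5 + 39 = 34)
(-3551 + s)*(U(13) - 3231) = (-3551 + 1261)*(34 - 3231) = -2290*(-3197) = 7321130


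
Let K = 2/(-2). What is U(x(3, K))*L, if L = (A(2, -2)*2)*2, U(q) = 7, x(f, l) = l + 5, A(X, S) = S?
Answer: -56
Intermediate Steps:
K = -1 (K = 2*(-1/2) = -1)
x(f, l) = 5 + l
L = -8 (L = -2*2*2 = -4*2 = -8)
U(x(3, K))*L = 7*(-8) = -56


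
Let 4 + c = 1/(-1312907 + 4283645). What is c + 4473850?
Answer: 13290624318349/2970738 ≈ 4.4738e+6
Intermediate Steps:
c = -11882951/2970738 (c = -4 + 1/(-1312907 + 4283645) = -4 + 1/2970738 = -11882951/2970738 ≈ -4.0000)
c + 4473850 = -11882951/2970738 + 4473850 = 13290624318349/2970738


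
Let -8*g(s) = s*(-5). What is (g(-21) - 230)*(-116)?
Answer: 56405/2 ≈ 28203.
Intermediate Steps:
g(s) = 5*s/8 (g(s) = -s*(-5)/8 = -(-5)*s/8 = 5*s/8)
(g(-21) - 230)*(-116) = ((5/8)*(-21) - 230)*(-116) = (-105/8 - 230)*(-116) = -1945/8*(-116) = 56405/2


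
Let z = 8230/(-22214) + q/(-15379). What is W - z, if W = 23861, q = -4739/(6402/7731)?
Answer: 1242538502142013/52074036586 ≈ 23861.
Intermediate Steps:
q = -12212403/2134 (q = -4739/(6402*(1/7731)) = -4739/2134/2577 = -4739*2577/2134 = -12212403/2134 ≈ -5722.8)
z = 84836533/52074036586 (z = 8230/(-22214) - 12212403/2134/(-15379) = 8230*(-1/22214) - 12212403/2134*(-1/15379) = -4115/11107 + 1744629/4688398 = 84836533/52074036586 ≈ 0.0016292)
W - z = 23861 - 1*84836533/52074036586 = 23861 - 84836533/52074036586 = 1242538502142013/52074036586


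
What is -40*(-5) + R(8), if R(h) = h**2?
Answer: 264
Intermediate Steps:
-40*(-5) + R(8) = -40*(-5) + 8**2 = 200 + 64 = 264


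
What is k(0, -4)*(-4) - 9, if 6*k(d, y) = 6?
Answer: -13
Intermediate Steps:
k(d, y) = 1 (k(d, y) = (⅙)*6 = 1)
k(0, -4)*(-4) - 9 = 1*(-4) - 9 = -4 - 9 = -13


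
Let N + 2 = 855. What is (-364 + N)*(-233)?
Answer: -113937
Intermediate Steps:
N = 853 (N = -2 + 855 = 853)
(-364 + N)*(-233) = (-364 + 853)*(-233) = 489*(-233) = -113937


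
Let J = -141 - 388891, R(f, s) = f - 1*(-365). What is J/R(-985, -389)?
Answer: 97258/155 ≈ 627.47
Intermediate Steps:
R(f, s) = 365 + f (R(f, s) = f + 365 = 365 + f)
J = -389032
J/R(-985, -389) = -389032/(365 - 985) = -389032/(-620) = -389032*(-1/620) = 97258/155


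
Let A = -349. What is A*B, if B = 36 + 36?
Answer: -25128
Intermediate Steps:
B = 72
A*B = -349*72 = -25128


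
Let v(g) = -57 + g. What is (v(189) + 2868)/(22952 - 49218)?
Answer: -1500/13133 ≈ -0.11422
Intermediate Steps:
(v(189) + 2868)/(22952 - 49218) = ((-57 + 189) + 2868)/(22952 - 49218) = (132 + 2868)/(-26266) = 3000*(-1/26266) = -1500/13133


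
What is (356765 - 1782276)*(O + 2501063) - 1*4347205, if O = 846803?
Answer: -4772424156731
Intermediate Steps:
(356765 - 1782276)*(O + 2501063) - 1*4347205 = (356765 - 1782276)*(846803 + 2501063) - 1*4347205 = -1425511*3347866 - 4347205 = -4772419809526 - 4347205 = -4772424156731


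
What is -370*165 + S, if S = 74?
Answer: -60976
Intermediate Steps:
-370*165 + S = -370*165 + 74 = -61050 + 74 = -60976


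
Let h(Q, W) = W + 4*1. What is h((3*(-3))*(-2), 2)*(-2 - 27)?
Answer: -174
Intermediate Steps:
h(Q, W) = 4 + W (h(Q, W) = W + 4 = 4 + W)
h((3*(-3))*(-2), 2)*(-2 - 27) = (4 + 2)*(-2 - 27) = 6*(-29) = -174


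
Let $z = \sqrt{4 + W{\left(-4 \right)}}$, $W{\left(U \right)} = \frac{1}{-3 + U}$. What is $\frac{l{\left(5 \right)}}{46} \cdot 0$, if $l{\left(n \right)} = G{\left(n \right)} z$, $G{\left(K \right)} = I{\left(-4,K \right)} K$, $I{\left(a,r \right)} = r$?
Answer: $0$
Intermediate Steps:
$G{\left(K \right)} = K^{2}$ ($G{\left(K \right)} = K K = K^{2}$)
$z = \frac{3 \sqrt{21}}{7}$ ($z = \sqrt{4 + \frac{1}{-3 - 4}} = \sqrt{4 + \frac{1}{-7}} = \sqrt{4 - \frac{1}{7}} = \sqrt{\frac{27}{7}} = \frac{3 \sqrt{21}}{7} \approx 1.964$)
$l{\left(n \right)} = \frac{3 \sqrt{21} n^{2}}{7}$ ($l{\left(n \right)} = n^{2} \frac{3 \sqrt{21}}{7} = \frac{3 \sqrt{21} n^{2}}{7}$)
$\frac{l{\left(5 \right)}}{46} \cdot 0 = \frac{\frac{3}{7} \sqrt{21} \cdot 5^{2}}{46} \cdot 0 = \frac{\frac{3}{7} \sqrt{21} \cdot 25}{46} \cdot 0 = \frac{\frac{75}{7} \sqrt{21}}{46} \cdot 0 = \frac{75 \sqrt{21}}{322} \cdot 0 = 0$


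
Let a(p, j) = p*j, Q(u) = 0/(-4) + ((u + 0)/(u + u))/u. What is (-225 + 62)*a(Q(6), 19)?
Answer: -3097/12 ≈ -258.08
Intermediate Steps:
Q(u) = 1/(2*u) (Q(u) = 0*(-¼) + (u/((2*u)))/u = 0 + (u*(1/(2*u)))/u = 0 + 1/(2*u) = 1/(2*u))
a(p, j) = j*p
(-225 + 62)*a(Q(6), 19) = (-225 + 62)*(19*((½)/6)) = -3097*(½)*(⅙) = -3097/12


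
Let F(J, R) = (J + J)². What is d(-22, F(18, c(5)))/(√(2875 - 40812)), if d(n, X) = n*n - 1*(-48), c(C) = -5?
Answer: -532*I*√37937/37937 ≈ -2.7314*I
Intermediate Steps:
F(J, R) = 4*J² (F(J, R) = (2*J)² = 4*J²)
d(n, X) = 48 + n² (d(n, X) = n² + 48 = 48 + n²)
d(-22, F(18, c(5)))/(√(2875 - 40812)) = (48 + (-22)²)/(√(2875 - 40812)) = (48 + 484)/(√(-37937)) = 532/((I*√37937)) = 532*(-I*√37937/37937) = -532*I*√37937/37937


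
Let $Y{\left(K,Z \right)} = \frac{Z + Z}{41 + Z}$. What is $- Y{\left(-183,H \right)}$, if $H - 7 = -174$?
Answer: $- \frac{167}{63} \approx -2.6508$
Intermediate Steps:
$H = -167$ ($H = 7 - 174 = -167$)
$Y{\left(K,Z \right)} = \frac{2 Z}{41 + Z}$
$- Y{\left(-183,H \right)} = - \frac{2 \left(-167\right)}{41 - 167} = - \frac{2 \left(-167\right)}{-126} = - \frac{2 \left(-167\right) \left(-1\right)}{126} = \left(-1\right) \frac{167}{63} = - \frac{167}{63}$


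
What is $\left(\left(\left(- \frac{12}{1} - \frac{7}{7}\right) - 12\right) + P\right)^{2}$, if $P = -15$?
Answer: $1600$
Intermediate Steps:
$\left(\left(\left(- \frac{12}{1} - \frac{7}{7}\right) - 12\right) + P\right)^{2} = \left(\left(\left(- \frac{12}{1} - \frac{7}{7}\right) - 12\right) - 15\right)^{2} = \left(\left(\left(\left(-12\right) 1 - 1\right) - 12\right) - 15\right)^{2} = \left(\left(\left(-12 - 1\right) - 12\right) - 15\right)^{2} = \left(\left(-13 - 12\right) - 15\right)^{2} = \left(-25 - 15\right)^{2} = \left(-40\right)^{2} = 1600$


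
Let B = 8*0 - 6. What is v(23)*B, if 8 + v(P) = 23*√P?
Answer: 48 - 138*√23 ≈ -613.83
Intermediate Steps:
B = -6 (B = 0 - 6 = -6)
v(P) = -8 + 23*√P
v(23)*B = (-8 + 23*√23)*(-6) = 48 - 138*√23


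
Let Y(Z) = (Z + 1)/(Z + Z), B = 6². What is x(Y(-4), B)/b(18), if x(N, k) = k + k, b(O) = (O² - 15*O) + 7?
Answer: 72/61 ≈ 1.1803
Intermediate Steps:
B = 36
Y(Z) = (1 + Z)/(2*Z) (Y(Z) = (1 + Z)/((2*Z)) = (1 + Z)*(1/(2*Z)) = (1 + Z)/(2*Z))
b(O) = 7 + O² - 15*O
x(N, k) = 2*k
x(Y(-4), B)/b(18) = (2*36)/(7 + 18² - 15*18) = 72/(7 + 324 - 270) = 72/61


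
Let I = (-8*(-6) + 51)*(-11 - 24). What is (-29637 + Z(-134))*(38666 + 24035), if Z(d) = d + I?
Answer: -2083930436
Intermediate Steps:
I = -3465 (I = (48 + 51)*(-35) = 99*(-35) = -3465)
Z(d) = -3465 + d (Z(d) = d - 3465 = -3465 + d)
(-29637 + Z(-134))*(38666 + 24035) = (-29637 + (-3465 - 134))*(38666 + 24035) = (-29637 - 3599)*62701 = -33236*62701 = -2083930436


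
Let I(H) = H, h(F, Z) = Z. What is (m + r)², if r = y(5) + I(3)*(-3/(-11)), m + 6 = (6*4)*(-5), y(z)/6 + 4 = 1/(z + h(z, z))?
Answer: 66781584/3025 ≈ 22077.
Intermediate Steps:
y(z) = -24 + 3/z (y(z) = -24 + 6/(z + z) = -24 + 6/((2*z)) = -24 + 6*(1/(2*z)) = -24 + 3/z)
m = -126 (m = -6 + (6*4)*(-5) = -6 + 24*(-5) = -6 - 120 = -126)
r = -1242/55 (r = (-24 + 3/5) + 3*(-3/(-11)) = (-24 + 3*(⅕)) + 3*(-3*(-1/11)) = (-24 + ⅗) + 3*(3/11) = -117/5 + 9/11 = -1242/55 ≈ -22.582)
(m + r)² = (-126 - 1242/55)² = (-8172/55)² = 66781584/3025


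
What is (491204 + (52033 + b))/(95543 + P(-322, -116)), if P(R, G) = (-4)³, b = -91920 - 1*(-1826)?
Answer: 453143/95479 ≈ 4.7460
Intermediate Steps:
b = -90094 (b = -91920 + 1826 = -90094)
P(R, G) = -64
(491204 + (52033 + b))/(95543 + P(-322, -116)) = (491204 + (52033 - 90094))/(95543 - 64) = (491204 - 38061)/95479 = 453143*(1/95479) = 453143/95479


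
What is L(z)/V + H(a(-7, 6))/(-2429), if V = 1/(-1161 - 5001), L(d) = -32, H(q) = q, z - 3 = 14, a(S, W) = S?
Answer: 68422849/347 ≈ 1.9718e+5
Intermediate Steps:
z = 17 (z = 3 + 14 = 17)
V = -1/6162 (V = 1/(-6162) = -1/6162 ≈ -0.00016229)
L(z)/V + H(a(-7, 6))/(-2429) = -32/(-1/6162) - 7/(-2429) = -32*(-6162) - 7*(-1/2429) = 197184 + 1/347 = 68422849/347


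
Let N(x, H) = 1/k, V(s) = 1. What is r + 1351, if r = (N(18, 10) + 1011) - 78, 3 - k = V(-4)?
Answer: 4569/2 ≈ 2284.5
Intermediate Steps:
k = 2 (k = 3 - 1*1 = 3 - 1 = 2)
N(x, H) = 1/2
r = 1867/2 (r = (1/2 + 1011) - 78 = 2023/2 - 78 = 1867/2 ≈ 933.50)
r + 1351 = 1867/2 + 1351 = 4569/2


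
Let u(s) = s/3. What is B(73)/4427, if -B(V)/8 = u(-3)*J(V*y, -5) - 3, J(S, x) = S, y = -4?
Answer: -2312/4427 ≈ -0.52225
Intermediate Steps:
u(s) = s/3 (u(s) = s*(⅓) = s/3)
B(V) = 24 - 32*V (B(V) = -8*(((⅓)*(-3))*(V*(-4)) - 3) = -8*(-(-4)*V - 3) = -8*(4*V - 3) = -8*(-3 + 4*V) = 24 - 32*V)
B(73)/4427 = (24 - 32*73)/4427 = (24 - 2336)*(1/4427) = -2312*1/4427 = -2312/4427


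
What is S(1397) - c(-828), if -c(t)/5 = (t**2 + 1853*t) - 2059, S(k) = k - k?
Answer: -4253795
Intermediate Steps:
S(k) = 0
c(t) = 10295 - 9265*t - 5*t**2 (c(t) = -5*((t**2 + 1853*t) - 2059) = -5*(-2059 + t**2 + 1853*t) = 10295 - 9265*t - 5*t**2)
S(1397) - c(-828) = 0 - (10295 - 9265*(-828) - 5*(-828)**2) = 0 - (10295 + 7671420 - 5*685584) = 0 - (10295 + 7671420 - 3427920) = 0 - 1*4253795 = 0 - 4253795 = -4253795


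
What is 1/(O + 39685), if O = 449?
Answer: 1/40134 ≈ 2.4917e-5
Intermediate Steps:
1/(O + 39685) = 1/(449 + 39685) = 1/40134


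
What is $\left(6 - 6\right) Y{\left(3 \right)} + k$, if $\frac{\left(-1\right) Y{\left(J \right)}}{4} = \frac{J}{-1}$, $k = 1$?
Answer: $1$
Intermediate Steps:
$Y{\left(J \right)} = 4 J$ ($Y{\left(J \right)} = - 4 \frac{J}{-1} = - 4 J \left(-1\right) = - 4 \left(- J\right) = 4 J$)
$\left(6 - 6\right) Y{\left(3 \right)} + k = \left(6 - 6\right) 4 \cdot 3 + 1 = \left(6 - 6\right) 12 + 1 = 0 \cdot 12 + 1 = 0 + 1 = 1$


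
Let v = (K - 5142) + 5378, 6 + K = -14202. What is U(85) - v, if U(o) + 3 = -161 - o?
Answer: 13723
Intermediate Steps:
K = -14208 (K = -6 - 14202 = -14208)
v = -13972 (v = (-14208 - 5142) + 5378 = -19350 + 5378 = -13972)
U(o) = -164 - o (U(o) = -3 + (-161 - o) = -164 - o)
U(85) - v = (-164 - 1*85) - 1*(-13972) = (-164 - 85) + 13972 = -249 + 13972 = 13723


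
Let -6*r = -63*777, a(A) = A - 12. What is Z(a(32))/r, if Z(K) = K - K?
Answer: 0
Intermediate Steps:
a(A) = -12 + A
Z(K) = 0
r = 16317/2 (r = -(-21)*777/2 = -⅙*(-48951) = 16317/2 ≈ 8158.5)
Z(a(32))/r = 0/(16317/2) = 0*(2/16317) = 0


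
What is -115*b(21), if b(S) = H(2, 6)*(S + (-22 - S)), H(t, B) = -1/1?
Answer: -2530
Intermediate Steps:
H(t, B) = -1 (H(t, B) = -1*1 = -1)
b(S) = 22 (b(S) = -(S + (-22 - S)) = -1*(-22) = 22)
-115*b(21) = -115*22 = -2530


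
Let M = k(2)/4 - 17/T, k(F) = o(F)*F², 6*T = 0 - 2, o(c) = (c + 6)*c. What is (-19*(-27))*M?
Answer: 34371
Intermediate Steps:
o(c) = c*(6 + c) (o(c) = (6 + c)*c = c*(6 + c))
T = -⅓ (T = (0 - 2)/6 = (⅙)*(-2) = -⅓ ≈ -0.33333)
k(F) = F³*(6 + F) (k(F) = (F*(6 + F))*F² = F³*(6 + F))
M = 67 (M = (2³*(6 + 2))/4 - 17/(-⅓) = (8*8)*(¼) - 17*(-3) = 64*(¼) + 51 = 16 + 51 = 67)
(-19*(-27))*M = -19*(-27)*67 = 513*67 = 34371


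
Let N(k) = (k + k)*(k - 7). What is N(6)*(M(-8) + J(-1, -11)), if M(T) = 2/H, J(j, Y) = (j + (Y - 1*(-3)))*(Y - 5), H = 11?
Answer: -19032/11 ≈ -1730.2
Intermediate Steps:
J(j, Y) = (-5 + Y)*(3 + Y + j) (J(j, Y) = (j + (Y + 3))*(-5 + Y) = (j + (3 + Y))*(-5 + Y) = (3 + Y + j)*(-5 + Y) = (-5 + Y)*(3 + Y + j))
M(T) = 2/11
N(k) = 2*k*(-7 + k) (N(k) = (2*k)*(-7 + k) = 2*k*(-7 + k))
N(6)*(M(-8) + J(-1, -11)) = (2*6*(-7 + 6))*(2/11 + (-15 + (-11)² - 5*(-1) - 2*(-11) - 11*(-1))) = (2*6*(-1))*(2/11 + (-15 + 121 + 5 + 22 + 11)) = -12*(2/11 + 144) = -12*1586/11 = -19032/11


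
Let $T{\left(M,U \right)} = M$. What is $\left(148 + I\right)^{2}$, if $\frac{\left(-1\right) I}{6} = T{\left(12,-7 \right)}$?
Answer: $5776$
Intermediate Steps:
$I = -72$ ($I = \left(-6\right) 12 = -72$)
$\left(148 + I\right)^{2} = \left(148 - 72\right)^{2} = 76^{2} = 5776$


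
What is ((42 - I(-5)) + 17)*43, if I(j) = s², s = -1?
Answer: 2494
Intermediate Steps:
I(j) = 1 (I(j) = (-1)² = 1)
((42 - I(-5)) + 17)*43 = ((42 - 1*1) + 17)*43 = ((42 - 1) + 17)*43 = (41 + 17)*43 = 58*43 = 2494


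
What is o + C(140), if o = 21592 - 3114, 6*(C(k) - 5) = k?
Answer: 55519/3 ≈ 18506.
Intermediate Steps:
C(k) = 5 + k/6
o = 18478
o + C(140) = 18478 + (5 + (1/6)*140) = 18478 + (5 + 70/3) = 18478 + 85/3 = 55519/3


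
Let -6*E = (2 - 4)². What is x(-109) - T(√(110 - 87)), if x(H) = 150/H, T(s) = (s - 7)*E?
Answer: -1976/327 + 2*√23/3 ≈ -2.8456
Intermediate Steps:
E = -⅔ (E = -(2 - 4)²/6 = -⅙*(-2)² = -⅙*4 = -⅔ ≈ -0.66667)
T(s) = 14/3 - 2*s/3 (T(s) = (s - 7)*(-⅔) = (-7 + s)*(-⅔) = 14/3 - 2*s/3)
x(-109) - T(√(110 - 87)) = 150/(-109) - (14/3 - 2*√(110 - 87)/3) = 150*(-1/109) - (14/3 - 2*√23/3) = -150/109 + (-14/3 + 2*√23/3) = -1976/327 + 2*√23/3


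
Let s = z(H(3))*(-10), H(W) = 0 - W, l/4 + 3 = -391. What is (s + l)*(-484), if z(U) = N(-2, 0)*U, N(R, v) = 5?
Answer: 690184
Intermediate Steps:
l = -1576 (l = -12 + 4*(-391) = -12 - 1564 = -1576)
H(W) = -W
z(U) = 5*U
s = 150 (s = (5*(-1*3))*(-10) = (5*(-3))*(-10) = -15*(-10) = 150)
(s + l)*(-484) = (150 - 1576)*(-484) = -1426*(-484) = 690184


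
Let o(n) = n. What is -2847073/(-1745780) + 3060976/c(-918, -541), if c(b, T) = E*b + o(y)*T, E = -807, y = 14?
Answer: 1857853163169/320024169140 ≈ 5.8054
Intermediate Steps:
c(b, T) = -807*b + 14*T
-2847073/(-1745780) + 3060976/c(-918, -541) = -2847073/(-1745780) + 3060976/(-807*(-918) + 14*(-541)) = -2847073*(-1/1745780) + 3060976/(740826 - 7574) = 2847073/1745780 + 3060976/733252 = 2847073/1745780 + 3060976*(1/733252) = 2847073/1745780 + 765244/183313 = 1857853163169/320024169140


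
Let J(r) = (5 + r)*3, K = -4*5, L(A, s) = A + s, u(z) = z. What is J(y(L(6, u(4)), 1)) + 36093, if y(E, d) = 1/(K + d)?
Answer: 686049/19 ≈ 36108.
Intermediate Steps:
K = -20
y(E, d) = 1/(-20 + d)
J(r) = 15 + 3*r
J(y(L(6, u(4)), 1)) + 36093 = (15 + 3/(-20 + 1)) + 36093 = (15 + 3/(-19)) + 36093 = (15 + 3*(-1/19)) + 36093 = (15 - 3/19) + 36093 = 282/19 + 36093 = 686049/19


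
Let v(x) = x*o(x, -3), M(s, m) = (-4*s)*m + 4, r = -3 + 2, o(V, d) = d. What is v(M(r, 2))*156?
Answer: -5616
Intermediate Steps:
r = -1
M(s, m) = 4 - 4*m*s (M(s, m) = -4*m*s + 4 = 4 - 4*m*s)
v(x) = -3*x (v(x) = x*(-3) = -3*x)
v(M(r, 2))*156 = -3*(4 - 4*2*(-1))*156 = -3*(4 + 8)*156 = -3*12*156 = -36*156 = -5616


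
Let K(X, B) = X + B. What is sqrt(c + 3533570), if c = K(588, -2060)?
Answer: sqrt(3532098) ≈ 1879.4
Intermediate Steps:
K(X, B) = B + X
c = -1472 (c = -2060 + 588 = -1472)
sqrt(c + 3533570) = sqrt(-1472 + 3533570) = sqrt(3532098)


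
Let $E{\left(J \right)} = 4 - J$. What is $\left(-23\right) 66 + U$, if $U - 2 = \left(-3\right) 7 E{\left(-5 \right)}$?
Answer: $-1705$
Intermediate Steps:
$U = -187$ ($U = 2 + \left(-3\right) 7 \left(4 - -5\right) = 2 - 21 \left(4 + 5\right) = 2 - 189 = -187$)
$\left(-23\right) 66 + U = \left(-23\right) 66 - 187 = -1518 - 187 = -1705$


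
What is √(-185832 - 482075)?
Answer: I*√667907 ≈ 817.26*I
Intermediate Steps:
√(-185832 - 482075) = √(-667907) = I*√667907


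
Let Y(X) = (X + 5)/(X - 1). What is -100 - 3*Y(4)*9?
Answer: -181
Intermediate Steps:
Y(X) = (5 + X)/(-1 + X)
-100 - 3*Y(4)*9 = -100 - 3*(5 + 4)/(-1 + 4)*9 = -100 - 3*9/3*9 = -100 - 9*9 = -100 - 81 = -181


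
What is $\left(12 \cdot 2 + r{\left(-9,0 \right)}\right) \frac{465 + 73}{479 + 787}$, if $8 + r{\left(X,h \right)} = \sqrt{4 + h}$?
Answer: $\frac{1614}{211} \approx 7.6493$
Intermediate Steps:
$r{\left(X,h \right)} = -8 + \sqrt{4 + h}$
$\left(12 \cdot 2 + r{\left(-9,0 \right)}\right) \frac{465 + 73}{479 + 787} = \left(12 \cdot 2 - \left(8 - \sqrt{4 + 0}\right)\right) \frac{465 + 73}{479 + 787} = \left(24 - \left(8 - \sqrt{4}\right)\right) \frac{538}{1266} = \left(24 + \left(-8 + 2\right)\right) 538 \cdot \frac{1}{1266} = \left(24 - 6\right) \frac{269}{633} = 18 \cdot \frac{269}{633} = \frac{1614}{211}$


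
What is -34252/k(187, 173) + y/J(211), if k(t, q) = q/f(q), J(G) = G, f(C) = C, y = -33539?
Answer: -7260711/211 ≈ -34411.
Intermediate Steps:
k(t, q) = 1 (k(t, q) = q/q = 1)
-34252/k(187, 173) + y/J(211) = -34252/1 - 33539/211 = -34252*1 - 33539*1/211 = -34252 - 33539/211 = -7260711/211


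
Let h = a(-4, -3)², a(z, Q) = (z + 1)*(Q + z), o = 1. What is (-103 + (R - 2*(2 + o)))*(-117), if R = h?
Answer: -38844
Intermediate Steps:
a(z, Q) = (1 + z)*(Q + z)
h = 441 (h = (-3 - 4 + (-4)² - 3*(-4))² = (-3 - 4 + 16 + 12)² = 21² = 441)
R = 441
(-103 + (R - 2*(2 + o)))*(-117) = (-103 + (441 - 2*(2 + 1)))*(-117) = (-103 + (441 - 2*3))*(-117) = (-103 + (441 - 6))*(-117) = (-103 + 435)*(-117) = 332*(-117) = -38844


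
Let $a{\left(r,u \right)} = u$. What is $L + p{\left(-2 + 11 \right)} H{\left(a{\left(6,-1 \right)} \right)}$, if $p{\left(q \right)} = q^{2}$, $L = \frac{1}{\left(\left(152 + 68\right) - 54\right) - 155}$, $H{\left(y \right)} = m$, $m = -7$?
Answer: $- \frac{6236}{11} \approx -566.91$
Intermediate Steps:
$H{\left(y \right)} = -7$
$L = \frac{1}{11}$ ($L = \frac{1}{\left(220 - 54\right) - 155} = \frac{1}{166 - 155} = \frac{1}{11} \approx 0.090909$)
$L + p{\left(-2 + 11 \right)} H{\left(a{\left(6,-1 \right)} \right)} = \frac{1}{11} + \left(-2 + 11\right)^{2} \left(-7\right) = \frac{1}{11} + 9^{2} \left(-7\right) = \frac{1}{11} + 81 \left(-7\right) = \frac{1}{11} - 567 = - \frac{6236}{11}$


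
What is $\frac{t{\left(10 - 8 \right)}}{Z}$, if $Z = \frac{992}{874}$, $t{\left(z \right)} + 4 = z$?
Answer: $- \frac{437}{248} \approx -1.7621$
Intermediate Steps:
$t{\left(z \right)} = -4 + z$
$Z = \frac{496}{437}$ ($Z = 992 \cdot \frac{1}{874} = \frac{496}{437} \approx 1.135$)
$\frac{t{\left(10 - 8 \right)}}{Z} = \frac{-4 + \left(10 - 8\right)}{\frac{496}{437}} = \left(-4 + \left(10 - 8\right)\right) \frac{437}{496} = \left(-4 + 2\right) \frac{437}{496} = \left(-2\right) \frac{437}{496} = - \frac{437}{248}$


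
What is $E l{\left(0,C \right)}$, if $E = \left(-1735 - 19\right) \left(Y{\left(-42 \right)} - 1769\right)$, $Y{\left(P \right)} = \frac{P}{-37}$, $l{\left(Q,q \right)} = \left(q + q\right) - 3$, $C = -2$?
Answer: $- \frac{803116258}{37} \approx -2.1706 \cdot 10^{7}$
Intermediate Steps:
$l{\left(Q,q \right)} = -3 + 2 q$ ($l{\left(Q,q \right)} = 2 q - 3 = -3 + 2 q$)
$Y{\left(P \right)} = - \frac{P}{37}$ ($Y{\left(P \right)} = P \left(- \frac{1}{37}\right) = - \frac{P}{37}$)
$E = \frac{114730894}{37}$ ($E = \left(-1735 - 19\right) \left(\left(- \frac{1}{37}\right) \left(-42\right) - 1769\right) = - 1754 \left(\frac{42}{37} - 1769\right) = \left(-1754\right) \left(- \frac{65411}{37}\right) = \frac{114730894}{37} \approx 3.1008 \cdot 10^{6}$)
$E l{\left(0,C \right)} = \frac{114730894 \left(-3 + 2 \left(-2\right)\right)}{37} = \frac{114730894 \left(-3 - 4\right)}{37} = \frac{114730894}{37} \left(-7\right) = - \frac{803116258}{37}$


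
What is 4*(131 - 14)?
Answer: 468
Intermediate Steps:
4*(131 - 14) = 4*117 = 468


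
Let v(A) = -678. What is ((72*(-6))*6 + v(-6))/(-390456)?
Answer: 545/65076 ≈ 0.0083748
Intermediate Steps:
((72*(-6))*6 + v(-6))/(-390456) = ((72*(-6))*6 - 678)/(-390456) = (-432*6 - 678)*(-1/390456) = (-2592 - 678)*(-1/390456) = -3270*(-1/390456) = 545/65076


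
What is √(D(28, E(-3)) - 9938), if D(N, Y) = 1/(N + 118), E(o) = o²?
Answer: I*√211838262/146 ≈ 99.689*I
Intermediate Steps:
D(N, Y) = 1/(118 + N)
√(D(28, E(-3)) - 9938) = √(1/(118 + 28) - 9938) = √(1/146 - 9938) = √(-1450947/146) = I*√211838262/146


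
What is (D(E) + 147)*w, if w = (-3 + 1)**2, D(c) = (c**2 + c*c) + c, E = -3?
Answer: 648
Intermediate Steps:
D(c) = c + 2*c**2 (D(c) = (c**2 + c**2) + c = 2*c**2 + c = c + 2*c**2)
w = 4 (w = (-2)**2 = 4)
(D(E) + 147)*w = (-3*(1 + 2*(-3)) + 147)*4 = (-3*(1 - 6) + 147)*4 = (-3*(-5) + 147)*4 = (15 + 147)*4 = 162*4 = 648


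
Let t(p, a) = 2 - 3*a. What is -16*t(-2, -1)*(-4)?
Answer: 320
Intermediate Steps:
-16*t(-2, -1)*(-4) = -16*(2 - 3*(-1))*(-4) = -16*(2 + 3)*(-4) = -16*5*(-4) = -80*(-4) = 320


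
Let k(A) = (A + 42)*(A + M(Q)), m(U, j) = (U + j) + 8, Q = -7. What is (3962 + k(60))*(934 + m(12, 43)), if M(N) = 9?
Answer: 10967000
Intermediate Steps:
m(U, j) = 8 + U + j
k(A) = (9 + A)*(42 + A) (k(A) = (A + 42)*(A + 9) = (42 + A)*(9 + A) = (9 + A)*(42 + A))
(3962 + k(60))*(934 + m(12, 43)) = (3962 + (378 + 60² + 51*60))*(934 + (8 + 12 + 43)) = (3962 + (378 + 3600 + 3060))*(934 + 63) = (3962 + 7038)*997 = 11000*997 = 10967000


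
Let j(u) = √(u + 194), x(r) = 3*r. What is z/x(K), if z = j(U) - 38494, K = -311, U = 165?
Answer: 38494/933 - √359/933 ≈ 41.238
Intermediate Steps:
j(u) = √(194 + u)
z = -38494 + √359 (z = √(194 + 165) - 38494 = √359 - 38494 = -38494 + √359 ≈ -38475.)
z/x(K) = (-38494 + √359)/((3*(-311))) = (-38494 + √359)/(-933) = (-38494 + √359)*(-1/933) = 38494/933 - √359/933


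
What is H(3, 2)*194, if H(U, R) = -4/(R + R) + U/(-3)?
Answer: -388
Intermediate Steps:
H(U, R) = -2/R - U/3 (H(U, R) = -4*1/(2*R) + U*(-⅓) = -2/R - U/3)
H(3, 2)*194 = (-2/2 - ⅓*3)*194 = (-2*½ - 1)*194 = (-1 - 1)*194 = -2*194 = -388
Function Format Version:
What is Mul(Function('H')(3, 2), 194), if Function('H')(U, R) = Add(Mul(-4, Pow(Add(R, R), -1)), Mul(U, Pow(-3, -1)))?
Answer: -388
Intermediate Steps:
Function('H')(U, R) = Add(Mul(-2, Pow(R, -1)), Mul(Rational(-1, 3), U)) (Function('H')(U, R) = Add(Mul(-4, Pow(Mul(2, R), -1)), Mul(U, Rational(-1, 3))) = Add(Mul(-4, Mul(Rational(1, 2), Pow(R, -1))), Mul(Rational(-1, 3), U)) = Add(Mul(-2, Pow(R, -1)), Mul(Rational(-1, 3), U)))
Mul(Function('H')(3, 2), 194) = Mul(Add(Mul(-2, Pow(2, -1)), Mul(Rational(-1, 3), 3)), 194) = Mul(Add(Mul(-2, Rational(1, 2)), -1), 194) = Mul(Add(-1, -1), 194) = Mul(-2, 194) = -388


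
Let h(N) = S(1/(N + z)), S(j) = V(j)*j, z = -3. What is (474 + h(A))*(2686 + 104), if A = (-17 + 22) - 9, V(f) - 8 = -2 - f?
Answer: 64680570/49 ≈ 1.3200e+6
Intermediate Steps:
V(f) = 6 - f (V(f) = 8 + (-2 - f) = 6 - f)
A = -4 (A = 5 - 9 = -4)
S(j) = j*(6 - j) (S(j) = (6 - j)*j = j*(6 - j))
h(N) = (6 - 1/(-3 + N))/(-3 + N) (h(N) = (6 - 1/(N - 3))/(N - 3) = (6 - 1/(-3 + N))/(-3 + N))
(474 + h(A))*(2686 + 104) = (474 + (-19 + 6*(-4))/(-3 - 4)²)*(2686 + 104) = (474 + (-19 - 24)/(-7)²)*2790 = (474 + (1/49)*(-43))*2790 = (474 - 43/49)*2790 = (23183/49)*2790 = 64680570/49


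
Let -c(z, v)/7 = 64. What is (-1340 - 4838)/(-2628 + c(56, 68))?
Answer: 3089/1538 ≈ 2.0085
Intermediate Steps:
c(z, v) = -448 (c(z, v) = -7*64 = -448)
(-1340 - 4838)/(-2628 + c(56, 68)) = (-1340 - 4838)/(-2628 - 448) = -6178/(-3076) = -6178*(-1/3076) = 3089/1538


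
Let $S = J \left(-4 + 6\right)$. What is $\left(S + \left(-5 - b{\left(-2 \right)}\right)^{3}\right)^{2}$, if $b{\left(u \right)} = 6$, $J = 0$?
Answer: $1771561$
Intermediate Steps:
$S = 0$ ($S = 0 \left(-4 + 6\right) = 0 \cdot 2 = 0$)
$\left(S + \left(-5 - b{\left(-2 \right)}\right)^{3}\right)^{2} = \left(0 + \left(-5 - 6\right)^{3}\right)^{2} = \left(0 + \left(-11\right)^{3}\right)^{2} = \left(0 - 1331\right)^{2} = \left(-1331\right)^{2} = 1771561$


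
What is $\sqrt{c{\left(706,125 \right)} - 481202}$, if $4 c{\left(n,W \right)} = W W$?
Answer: $\frac{i \sqrt{1909183}}{2} \approx 690.87 i$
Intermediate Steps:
$c{\left(n,W \right)} = \frac{W^{2}}{4}$ ($c{\left(n,W \right)} = \frac{W W}{4} = \frac{W^{2}}{4}$)
$\sqrt{c{\left(706,125 \right)} - 481202} = \sqrt{\frac{125^{2}}{4} - 481202} = \sqrt{\frac{1}{4} \cdot 15625 - 481202} = \sqrt{\frac{15625}{4} - 481202} = \sqrt{- \frac{1909183}{4}} = \frac{i \sqrt{1909183}}{2}$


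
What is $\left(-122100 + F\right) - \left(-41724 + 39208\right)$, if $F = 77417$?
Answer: $-42167$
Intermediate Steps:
$\left(-122100 + F\right) - \left(-41724 + 39208\right) = \left(-122100 + 77417\right) - \left(-41724 + 39208\right) = -44683 - -2516 = -44683 + 2516 = -42167$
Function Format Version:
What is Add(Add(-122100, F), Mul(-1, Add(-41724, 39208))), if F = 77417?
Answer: -42167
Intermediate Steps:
Add(Add(-122100, F), Mul(-1, Add(-41724, 39208))) = Add(Add(-122100, 77417), Mul(-1, Add(-41724, 39208))) = Add(-44683, Mul(-1, -2516)) = Add(-44683, 2516) = -42167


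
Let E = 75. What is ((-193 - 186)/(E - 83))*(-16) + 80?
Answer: -678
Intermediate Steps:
((-193 - 186)/(E - 83))*(-16) + 80 = ((-193 - 186)/(75 - 83))*(-16) + 80 = -379/(-8)*(-16) + 80 = -379*(-⅛)*(-16) + 80 = (379/8)*(-16) + 80 = -758 + 80 = -678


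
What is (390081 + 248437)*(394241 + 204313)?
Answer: 382187502972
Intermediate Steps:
(390081 + 248437)*(394241 + 204313) = 638518*598554 = 382187502972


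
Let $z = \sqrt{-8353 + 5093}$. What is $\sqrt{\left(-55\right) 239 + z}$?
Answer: $\sqrt{-13145 + 2 i \sqrt{815}} \approx 0.249 + 114.65 i$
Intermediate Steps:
$z = 2 i \sqrt{815}$ ($z = \sqrt{-3260} = 2 i \sqrt{815} \approx 57.096 i$)
$\sqrt{\left(-55\right) 239 + z} = \sqrt{\left(-55\right) 239 + 2 i \sqrt{815}} = \sqrt{-13145 + 2 i \sqrt{815}}$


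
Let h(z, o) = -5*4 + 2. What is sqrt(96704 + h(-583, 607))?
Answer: sqrt(96686) ≈ 310.94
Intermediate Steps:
h(z, o) = -18 (h(z, o) = -20 + 2 = -18)
sqrt(96704 + h(-583, 607)) = sqrt(96704 - 18) = sqrt(96686)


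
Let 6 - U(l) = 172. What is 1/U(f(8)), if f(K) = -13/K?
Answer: -1/166 ≈ -0.0060241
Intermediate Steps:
U(l) = -166 (U(l) = 6 - 1*172 = 6 - 172 = -166)
1/U(f(8)) = 1/(-166) = -1/166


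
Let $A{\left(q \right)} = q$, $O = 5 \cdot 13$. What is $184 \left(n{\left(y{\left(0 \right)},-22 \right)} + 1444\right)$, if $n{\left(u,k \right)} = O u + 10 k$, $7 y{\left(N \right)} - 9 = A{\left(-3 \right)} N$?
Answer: $\frac{1684152}{7} \approx 2.4059 \cdot 10^{5}$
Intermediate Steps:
$O = 65$
$y{\left(N \right)} = \frac{9}{7} - \frac{3 N}{7}$ ($y{\left(N \right)} = \frac{9}{7} + \frac{\left(-3\right) N}{7} = \frac{9}{7} - \frac{3 N}{7}$)
$n{\left(u,k \right)} = 10 k + 65 u$ ($n{\left(u,k \right)} = 65 u + 10 k = 10 k + 65 u$)
$184 \left(n{\left(y{\left(0 \right)},-22 \right)} + 1444\right) = 184 \left(\left(10 \left(-22\right) + 65 \left(\frac{9}{7} - 0\right)\right) + 1444\right) = 184 \left(\left(-220 + 65 \left(\frac{9}{7} + 0\right)\right) + 1444\right) = 184 \left(\left(-220 + 65 \cdot \frac{9}{7}\right) + 1444\right) = 184 \left(\left(-220 + \frac{585}{7}\right) + 1444\right) = 184 \left(- \frac{955}{7} + 1444\right) = 184 \cdot \frac{9153}{7} = \frac{1684152}{7}$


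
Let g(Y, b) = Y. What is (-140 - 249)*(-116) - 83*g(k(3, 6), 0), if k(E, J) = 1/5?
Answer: 225537/5 ≈ 45107.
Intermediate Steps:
k(E, J) = ⅕
(-140 - 249)*(-116) - 83*g(k(3, 6), 0) = (-140 - 249)*(-116) - 83*⅕ = -389*(-116) - 83/5 = 45124 - 83/5 = 225537/5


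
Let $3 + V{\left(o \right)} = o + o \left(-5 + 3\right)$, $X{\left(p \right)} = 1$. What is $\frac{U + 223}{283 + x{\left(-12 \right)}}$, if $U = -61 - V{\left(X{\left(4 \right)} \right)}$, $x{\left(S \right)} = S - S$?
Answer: $\frac{166}{283} \approx 0.58657$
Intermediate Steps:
$x{\left(S \right)} = 0$
$V{\left(o \right)} = -3 - o$ ($V{\left(o \right)} = -3 + \left(o + o \left(-5 + 3\right)\right) = -3 + \left(o + o \left(-2\right)\right) = -3 + \left(o - 2 o\right) = -3 - o$)
$U = -57$ ($U = -61 - \left(-3 - 1\right) = -61 - -4 = -61 + 4 = -57$)
$\frac{U + 223}{283 + x{\left(-12 \right)}} = \frac{-57 + 223}{283 + 0} = \frac{166}{283}$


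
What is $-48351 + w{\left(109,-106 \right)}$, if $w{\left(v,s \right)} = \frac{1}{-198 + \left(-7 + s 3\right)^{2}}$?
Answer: $- \frac{5097500876}{105427} \approx -48351.0$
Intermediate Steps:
$w{\left(v,s \right)} = \frac{1}{-198 + \left(-7 + 3 s\right)^{2}}$
$-48351 + w{\left(109,-106 \right)} = -48351 + \frac{1}{-198 + \left(-7 + 3 \left(-106\right)\right)^{2}} = -48351 + \frac{1}{-198 + \left(-7 - 318\right)^{2}} = -48351 + \frac{1}{-198 + \left(-325\right)^{2}} = -48351 + \frac{1}{-198 + 105625} = -48351 + \frac{1}{105427} = - \frac{5097500876}{105427}$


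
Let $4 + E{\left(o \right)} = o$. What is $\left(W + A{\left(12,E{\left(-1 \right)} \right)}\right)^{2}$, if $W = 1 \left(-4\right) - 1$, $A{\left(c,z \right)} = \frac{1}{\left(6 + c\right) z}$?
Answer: $\frac{203401}{8100} \approx 25.111$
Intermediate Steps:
$E{\left(o \right)} = -4 + o$
$A{\left(c,z \right)} = \frac{1}{z \left(6 + c\right)}$
$W = -5$ ($W = -4 - 1 = -5$)
$\left(W + A{\left(12,E{\left(-1 \right)} \right)}\right)^{2} = \left(-5 + \frac{1}{\left(-4 - 1\right) \left(6 + 12\right)}\right)^{2} = \left(-5 + \frac{1}{\left(-5\right) 18}\right)^{2} = \left(-5 - \frac{1}{90}\right)^{2} = \left(- \frac{451}{90}\right)^{2} = \frac{203401}{8100}$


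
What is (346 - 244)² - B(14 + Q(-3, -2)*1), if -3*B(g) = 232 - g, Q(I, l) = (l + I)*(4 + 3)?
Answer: 31465/3 ≈ 10488.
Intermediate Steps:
Q(I, l) = 7*I + 7*l (Q(I, l) = (I + l)*7 = 7*I + 7*l)
B(g) = -232/3 + g/3 (B(g) = -(232 - g)/3 = -232/3 + g/3)
(346 - 244)² - B(14 + Q(-3, -2)*1) = (346 - 244)² - (-232/3 + (14 + (7*(-3) + 7*(-2))*1)/3) = 102² - (-232/3 + (14 + (-21 - 14)*1)/3) = 10404 - (-232/3 + (14 - 35*1)/3) = 10404 - (-232/3 + (14 - 35)/3) = 10404 - (-232/3 + (⅓)*(-21)) = 10404 - (-232/3 - 7) = 10404 - 1*(-253/3) = 10404 + 253/3 = 31465/3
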